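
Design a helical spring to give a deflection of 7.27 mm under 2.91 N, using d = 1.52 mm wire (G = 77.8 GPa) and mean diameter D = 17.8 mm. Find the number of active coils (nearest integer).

Required rate k = F/δ = 2.91/7.27 = 0.40028 N/mm
N_a = Gd⁴/(8D³k) = (77.8×10³ × 1.52⁴)/(8 × 17.8³ × 0.40028)
    = 415292 / 18059.6 = 23 → 23 coils

23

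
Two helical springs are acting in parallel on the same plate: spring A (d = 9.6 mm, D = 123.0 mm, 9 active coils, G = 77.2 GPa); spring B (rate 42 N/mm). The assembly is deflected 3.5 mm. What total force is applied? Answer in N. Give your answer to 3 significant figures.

k_A = Gd⁴/(8D³N_a) = (77.2×10³)(9.6⁴)/(8·123.0³·9) = 4.8939 N/mm
Parallel: k_eq = 4.8939 + 42 = 46.894 N/mm
F = k_eq·δ = 46.894·3.5 = 164.13 N

164 N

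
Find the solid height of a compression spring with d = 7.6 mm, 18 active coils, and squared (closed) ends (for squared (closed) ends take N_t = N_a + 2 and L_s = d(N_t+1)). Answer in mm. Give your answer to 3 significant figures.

squared (closed) ends: N_t = N_a + 2 = 18 + 2 = 20
L_s = d·(N_t+1) = 7.6 × 21 = 159.6 mm

160 mm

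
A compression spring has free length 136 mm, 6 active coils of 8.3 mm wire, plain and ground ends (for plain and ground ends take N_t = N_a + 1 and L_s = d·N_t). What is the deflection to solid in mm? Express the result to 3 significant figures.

N_t = 7; L_s = 8.3·7 = 58.1 mm
δ_solid = L₀ − L_s = 136 − 58.1 = 77.9 mm

77.9 mm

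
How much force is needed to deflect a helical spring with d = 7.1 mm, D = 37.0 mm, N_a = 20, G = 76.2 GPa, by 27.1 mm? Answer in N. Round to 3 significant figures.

k = Gd⁴/(8D³N_a) = (76.2×10³)(7.1⁴)/(8·37.0³·20) = 23.893 N/mm
F = k·δ = 23.893 × 27.1 = 647.49 N

647 N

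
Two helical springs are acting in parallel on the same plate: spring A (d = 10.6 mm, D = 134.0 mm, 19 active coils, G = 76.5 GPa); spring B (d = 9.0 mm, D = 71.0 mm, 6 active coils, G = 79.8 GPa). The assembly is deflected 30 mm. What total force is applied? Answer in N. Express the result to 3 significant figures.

k_A = Gd⁴/(8D³N_a) = (76.5×10³)(10.6⁴)/(8·134.0³·19) = 2.6407 N/mm
k_B = Gd⁴/(8D³N_a) = (79.8×10³)(9.0⁴)/(8·71.0³·6) = 30.476 N/mm
Parallel: k_eq = 2.6407 + 30.476 = 33.117 N/mm
F = k_eq·δ = 33.117·30 = 993.5 N

993 N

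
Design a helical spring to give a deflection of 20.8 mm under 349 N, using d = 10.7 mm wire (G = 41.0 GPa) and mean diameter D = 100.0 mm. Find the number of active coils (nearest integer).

4

Required rate k = F/δ = 349/20.8 = 16.779 N/mm
N_a = Gd⁴/(8D³k) = (41.0×10³ × 10.7⁴)/(8 × 100.0³ × 16.779)
    = 5.37426e+08 / 1.34231e+08 = 4.004 → 4 coils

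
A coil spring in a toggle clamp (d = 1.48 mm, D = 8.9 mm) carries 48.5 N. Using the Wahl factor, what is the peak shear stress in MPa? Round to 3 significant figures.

Spring index C = D/d = 8.9/1.48 = 6.0135
K_W = (4C−1)/(4C−4) + 0.615/C = 23.054/20.054 + 0.1023 = 1.2519
τ₀ = 8FD/(πd³) = 8·48.5·8.9/(π·1.48³) = 3453.2/10.184 = 339.07 MPa
τ_max = K·τ₀ = 1.2519 × 339.07 = 424.47 MPa

424 MPa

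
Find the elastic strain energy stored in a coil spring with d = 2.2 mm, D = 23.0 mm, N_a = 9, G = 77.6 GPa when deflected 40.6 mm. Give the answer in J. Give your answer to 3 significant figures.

k = Gd⁴/(8D³N_a) = (77.6×10³)(2.2⁴)/(8·23.0³·9) = 2.0751 N/mm
U = ½kδ² = 0.5 × 2.0751 × 40.6² = 1710.2 N·mm = 1.7102 J

1.71 J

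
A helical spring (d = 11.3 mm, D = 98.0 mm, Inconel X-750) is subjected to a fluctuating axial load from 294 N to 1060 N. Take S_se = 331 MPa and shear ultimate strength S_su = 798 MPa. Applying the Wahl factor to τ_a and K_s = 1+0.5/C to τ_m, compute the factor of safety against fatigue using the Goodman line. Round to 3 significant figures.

C = D/d = 98.0/11.3 = 8.6726; K_W = (4C−1)/(4C−4)+0.615/C = 1.1687; K_s = 1+0.5/C = 1.0577
F_a = (F_max−F_min)/2 = 383 N; F_m = (F_max+F_min)/2 = 677 N
τ_a = K_W·8F_aD/(πd³) = 1.1687 × 66.241 = 77.414 MPa
τ_m = K_s·8F_mD/(πd³) = 1.0577 × 117.09 = 123.84 MPa
Goodman: 1/n_f = τ_a/S_se + τ_m/S_su = 77.414/331 + 123.84/798 = 0.23388 + 0.15519 = 0.38907
n_f = 1/0.38907 = 2.57

2.57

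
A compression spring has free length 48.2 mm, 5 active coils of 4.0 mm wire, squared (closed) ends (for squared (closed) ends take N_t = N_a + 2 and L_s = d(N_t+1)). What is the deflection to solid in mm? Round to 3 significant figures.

N_t = 7; L_s = 4.0·8 = 32 mm
δ_solid = L₀ − L_s = 48.2 − 32 = 16.2 mm

16.2 mm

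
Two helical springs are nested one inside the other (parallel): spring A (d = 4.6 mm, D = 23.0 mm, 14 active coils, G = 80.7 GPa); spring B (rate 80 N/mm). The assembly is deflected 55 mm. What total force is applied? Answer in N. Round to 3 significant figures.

5860 N

k_A = Gd⁴/(8D³N_a) = (80.7×10³)(4.6⁴)/(8·23.0³·14) = 26.516 N/mm
Parallel: k_eq = 26.516 + 80 = 106.52 N/mm
F = k_eq·δ = 106.52·55 = 5858.4 N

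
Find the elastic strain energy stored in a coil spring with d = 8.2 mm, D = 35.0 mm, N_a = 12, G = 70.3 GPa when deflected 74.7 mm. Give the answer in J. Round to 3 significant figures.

k = Gd⁴/(8D³N_a) = (70.3×10³)(8.2⁴)/(8·35.0³·12) = 77.221 N/mm
U = ½kδ² = 0.5 × 77.221 × 74.7² = 2.1545e+05 N·mm = 215.45 J

215 J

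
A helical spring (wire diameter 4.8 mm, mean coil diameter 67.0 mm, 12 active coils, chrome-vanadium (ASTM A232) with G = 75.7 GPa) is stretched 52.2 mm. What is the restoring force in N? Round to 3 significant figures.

72.7 N

k = Gd⁴/(8D³N_a) = (75.7×10³)(4.8⁴)/(8·67.0³·12) = 1.3918 N/mm
F = k·δ = 1.3918 × 52.2 = 72.65 N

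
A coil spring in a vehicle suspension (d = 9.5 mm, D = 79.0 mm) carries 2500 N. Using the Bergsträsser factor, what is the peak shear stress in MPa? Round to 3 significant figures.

Spring index C = D/d = 79.0/9.5 = 8.3158
K_B = (4C+2)/(4C−3) = 35.263/30.263 = 1.1652
τ₀ = 8FD/(πd³) = 8·2500·79.0/(π·9.5³) = 1.58e+06/2693.5 = 586.59 MPa
τ_max = K·τ₀ = 1.1652 × 586.59 = 683.51 MPa

684 MPa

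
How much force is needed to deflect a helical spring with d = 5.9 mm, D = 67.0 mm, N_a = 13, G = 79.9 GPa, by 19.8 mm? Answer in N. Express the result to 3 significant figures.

61.3 N

k = Gd⁴/(8D³N_a) = (79.9×10³)(5.9⁴)/(8·67.0³·13) = 3.0953 N/mm
F = k·δ = 3.0953 × 19.8 = 61.286 N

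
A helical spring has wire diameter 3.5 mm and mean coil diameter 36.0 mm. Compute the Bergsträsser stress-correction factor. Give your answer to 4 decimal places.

C = D/d = 36.0/3.5 = 10.2857
K_B = (4C+2)/(4C−3) = 43.143/38.143 = 1.1311

1.1311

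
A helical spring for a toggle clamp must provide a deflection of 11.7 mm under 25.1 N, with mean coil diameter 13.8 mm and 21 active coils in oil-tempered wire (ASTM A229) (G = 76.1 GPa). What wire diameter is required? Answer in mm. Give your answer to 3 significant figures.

Required rate k = F/δ = 25.1/11.7 = 2.1453 N/mm
d = (8D³N_a·k / G)^(1/4) = (8·13.8³·21·2.1453 / (76.1×10³))^0.25
  = (12.447)^0.25 = 1.8783 mm

1.88 mm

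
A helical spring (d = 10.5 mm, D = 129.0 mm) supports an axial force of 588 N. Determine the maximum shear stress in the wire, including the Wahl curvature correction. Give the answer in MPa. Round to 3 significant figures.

186 MPa

Spring index C = D/d = 129.0/10.5 = 12.2857
K_W = (4C−1)/(4C−4) + 0.615/C = 48.143/45.143 + 0.0501 = 1.1165
τ₀ = 8FD/(πd³) = 8·588·129.0/(π·10.5³) = 606816/3636.8 = 166.86 MPa
τ_max = K·τ₀ = 1.1165 × 166.86 = 186.3 MPa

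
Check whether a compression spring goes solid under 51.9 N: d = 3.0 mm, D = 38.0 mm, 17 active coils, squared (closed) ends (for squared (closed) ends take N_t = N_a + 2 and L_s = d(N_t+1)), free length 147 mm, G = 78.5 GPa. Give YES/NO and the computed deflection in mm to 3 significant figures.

NO, δ = 60.9 mm

k = Gd⁴/(8D³N_a) = (78.5×10³)(3.0⁴)/(8·38.0³·17) = 0.85205 N/mm
N_t = 19; L_s = 3.0·20 = 60 mm; δ_solid = L₀ − L_s = 147 − 60 = 87 mm
δ = F/k = 51.9/0.85205 = 60.912 mm
δ < δ_solid → spring does not go solid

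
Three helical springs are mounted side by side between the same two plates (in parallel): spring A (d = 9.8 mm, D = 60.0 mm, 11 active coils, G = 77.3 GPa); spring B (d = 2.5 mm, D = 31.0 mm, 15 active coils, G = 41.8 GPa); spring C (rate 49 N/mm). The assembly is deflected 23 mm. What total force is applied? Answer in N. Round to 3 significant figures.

k_A = Gd⁴/(8D³N_a) = (77.3×10³)(9.8⁴)/(8·60.0³·11) = 37.51 N/mm
k_B = Gd⁴/(8D³N_a) = (41.8×10³)(2.5⁴)/(8·31.0³·15) = 0.45674 N/mm
Parallel: k_eq = 37.51 + 0.45674 + 49 = 86.967 N/mm
F = k_eq·δ = 86.967·23 = 2000.2 N

2000 N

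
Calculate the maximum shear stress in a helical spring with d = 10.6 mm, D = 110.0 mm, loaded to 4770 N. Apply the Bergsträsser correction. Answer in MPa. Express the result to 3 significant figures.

1270 MPa

Spring index C = D/d = 110.0/10.6 = 10.3774
K_B = (4C+2)/(4C−3) = 43.509/38.509 = 1.1298
τ₀ = 8FD/(πd³) = 8·4770·110.0/(π·10.6³) = 4.1976e+06/3741.7 = 1121.8 MPa
τ_max = K·τ₀ = 1.1298 × 1121.8 = 1267.5 MPa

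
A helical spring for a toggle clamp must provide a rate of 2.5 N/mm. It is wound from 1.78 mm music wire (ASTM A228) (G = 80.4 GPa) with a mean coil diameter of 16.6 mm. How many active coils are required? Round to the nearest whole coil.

N_a = Gd⁴/(8D³k) = (80.4×10³ × 1.78⁴)/(8 × 16.6³ × 2.5)
    = 807116 / 91485.9 = 8.822 → 9 coils

9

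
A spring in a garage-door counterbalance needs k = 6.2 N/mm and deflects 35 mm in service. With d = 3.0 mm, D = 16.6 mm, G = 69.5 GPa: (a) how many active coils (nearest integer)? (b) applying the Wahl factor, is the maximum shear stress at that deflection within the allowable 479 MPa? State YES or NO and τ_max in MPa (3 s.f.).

(a) 25 coils; (b) YES, τ_max = 430 MPa

N_a = Gd⁴/(8D³k) = (69.5×10³)(3.0⁴)/(8·16.6³·6.2) = 24.81 → N_a = 25
Actual rate k = Gd⁴/(8D³·25) = 6.1534 N/mm
Working load F = kδ = 6.1534·35 = 215.37 N
C = 16.6/3.0 = 5.5333; K_W = (4C−1)/(4C−4)+0.615/C = 1.2766
τ_max = K_W·8FD/(πd³) = 1.2766·337.18 = 430.45 MPa
τ_max ≤ 479 MPa → acceptable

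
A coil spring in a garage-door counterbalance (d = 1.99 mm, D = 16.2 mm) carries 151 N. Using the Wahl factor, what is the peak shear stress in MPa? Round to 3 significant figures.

933 MPa

Spring index C = D/d = 16.2/1.99 = 8.1407
K_W = (4C−1)/(4C−4) + 0.615/C = 31.563/28.563 + 0.0755 = 1.1806
τ₀ = 8FD/(πd³) = 8·151·16.2/(π·1.99³) = 19569.6/24.758 = 790.45 MPa
τ_max = K·τ₀ = 1.1806 × 790.45 = 933.18 MPa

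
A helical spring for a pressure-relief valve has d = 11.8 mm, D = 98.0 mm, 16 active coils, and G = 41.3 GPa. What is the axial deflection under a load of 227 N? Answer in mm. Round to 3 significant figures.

34.2 mm

k = Gd⁴/(8D³N_a) = (41.3×10³)(11.8⁴)/(8·98.0³·16) = 6.6465 N/mm
δ = F/k = 227 / 6.6465 = 34.154 mm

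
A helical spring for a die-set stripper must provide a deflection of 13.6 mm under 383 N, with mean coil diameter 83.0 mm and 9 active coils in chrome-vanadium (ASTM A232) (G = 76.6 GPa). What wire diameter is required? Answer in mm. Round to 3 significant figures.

11.1 mm

Required rate k = F/δ = 383/13.6 = 28.162 N/mm
d = (8D³N_a·k / G)^(1/4) = (8·83.0³·9·28.162 / (76.6×10³))^0.25
  = (15136)^0.25 = 11.0917 mm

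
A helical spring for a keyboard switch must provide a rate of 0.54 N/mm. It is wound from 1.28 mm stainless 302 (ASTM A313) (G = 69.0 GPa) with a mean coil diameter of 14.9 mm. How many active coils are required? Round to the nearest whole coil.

13

N_a = Gd⁴/(8D³k) = (69.0×10³ × 1.28⁴)/(8 × 14.9³ × 0.54)
    = 185220 / 14290.3 = 12.96 → 13 coils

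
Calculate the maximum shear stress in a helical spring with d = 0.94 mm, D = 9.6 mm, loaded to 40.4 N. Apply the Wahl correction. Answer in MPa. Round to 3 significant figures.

1360 MPa

Spring index C = D/d = 9.6/0.94 = 10.2128
K_W = (4C−1)/(4C−4) + 0.615/C = 39.851/36.851 + 0.0602 = 1.1416
τ₀ = 8FD/(πd³) = 8·40.4·9.6/(π·0.94³) = 3102.72/2.6094 = 1189.1 MPa
τ_max = K·τ₀ = 1.1416 × 1189.1 = 1357.5 MPa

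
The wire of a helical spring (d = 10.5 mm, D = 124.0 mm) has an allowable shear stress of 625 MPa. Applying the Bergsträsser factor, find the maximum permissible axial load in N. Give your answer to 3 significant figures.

2060 N

C = D/d = 124.0/10.5 = 11.8095
K_B = (4C+2)/(4C−3) = 49.238/44.238 = 1.1130
τ_max = K·8FD/(πd³) → F_max = τ_allow·πd³/(8DK)
F_max = 625·π·10.5³/(8·124.0·1.1130) = 2.273e+06/1104.1 = 2058.6 N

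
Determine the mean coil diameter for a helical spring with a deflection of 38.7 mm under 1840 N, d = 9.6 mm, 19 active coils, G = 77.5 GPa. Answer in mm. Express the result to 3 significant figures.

45.0 mm

Required rate k = F/δ = 1840/38.7 = 47.545 N/mm
D = (Gd⁴/(8N_a·k))^(1/3) = (77.5×10³·9.6⁴/(8·19·47.545))^(1/3)
  = (91082.8)^(1/3) = 44.9930 mm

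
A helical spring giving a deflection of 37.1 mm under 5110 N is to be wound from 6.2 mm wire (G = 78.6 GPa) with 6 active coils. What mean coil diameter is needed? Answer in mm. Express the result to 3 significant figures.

Required rate k = F/δ = 5110/37.1 = 137.74 N/mm
D = (Gd⁴/(8N_a·k))^(1/3) = (78.6×10³·6.2⁴/(8·6·137.74))^(1/3)
  = (17567.1)^(1/3) = 25.9956 mm

26.0 mm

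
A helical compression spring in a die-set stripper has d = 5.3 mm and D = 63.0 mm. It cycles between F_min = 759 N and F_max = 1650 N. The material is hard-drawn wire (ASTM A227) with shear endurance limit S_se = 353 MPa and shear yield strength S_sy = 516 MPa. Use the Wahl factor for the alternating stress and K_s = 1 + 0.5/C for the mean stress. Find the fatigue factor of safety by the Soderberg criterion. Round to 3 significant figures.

C = D/d = 63.0/5.3 = 11.8868; K_W = (4C−1)/(4C−4)+0.615/C = 1.1206; K_s = 1+0.5/C = 1.0421
F_a = (F_max−F_min)/2 = 445.5 N; F_m = (F_max+F_min)/2 = 1204.5 N
τ_a = K_W·8F_aD/(πd³) = 1.1206 × 480.07 = 537.98 MPa
τ_m = K_s·8F_mD/(πd³) = 1.0421 × 1298 = 1352.6 MPa
Soderberg: 1/n_f = τ_a/S_se + τ_m/S_sy = 537.98/353 + 1352.6/516 = 1.52401 + 2.62123 = 4.1452
n_f = 1/4.1452 = 0.2412

0.241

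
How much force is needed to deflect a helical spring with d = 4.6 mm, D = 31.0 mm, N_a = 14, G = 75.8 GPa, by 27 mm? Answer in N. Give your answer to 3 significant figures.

275 N

k = Gd⁴/(8D³N_a) = (75.8×10³)(4.6⁴)/(8·31.0³·14) = 10.172 N/mm
F = k·δ = 10.172 × 27 = 274.64 N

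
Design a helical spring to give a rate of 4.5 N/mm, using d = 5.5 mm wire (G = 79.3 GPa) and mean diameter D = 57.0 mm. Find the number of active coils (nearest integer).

N_a = Gd⁴/(8D³k) = (79.3×10³ × 5.5⁴)/(8 × 57.0³ × 4.5)
    = 7.25645e+07 / 6.66695e+06 = 10.88 → 11 coils

11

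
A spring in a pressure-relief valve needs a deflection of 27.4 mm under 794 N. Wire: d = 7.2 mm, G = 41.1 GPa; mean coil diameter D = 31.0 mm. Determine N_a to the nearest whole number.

16

Required rate k = F/δ = 794/27.4 = 28.978 N/mm
N_a = Gd⁴/(8D³k) = (41.1×10³ × 7.2⁴)/(8 × 31.0³ × 28.978)
    = 1.10452e+08 / 6.90629e+06 = 15.99 → 16 coils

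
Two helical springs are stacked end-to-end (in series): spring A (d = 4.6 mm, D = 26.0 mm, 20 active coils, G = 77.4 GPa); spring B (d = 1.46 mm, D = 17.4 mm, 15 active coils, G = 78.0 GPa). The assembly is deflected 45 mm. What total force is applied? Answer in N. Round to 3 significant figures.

k_A = Gd⁴/(8D³N_a) = (77.4×10³)(4.6⁴)/(8·26.0³·20) = 12.323 N/mm
k_B = Gd⁴/(8D³N_a) = (78.0×10³)(1.46⁴)/(8·17.4³·15) = 0.56063 N/mm
Series: 1/k_eq = 1/12.323 + 1/0.56063 = 1.8649; k_eq = 0.53624 N/mm
F = k_eq·δ = 0.53624·45 = 24.131 N

24.1 N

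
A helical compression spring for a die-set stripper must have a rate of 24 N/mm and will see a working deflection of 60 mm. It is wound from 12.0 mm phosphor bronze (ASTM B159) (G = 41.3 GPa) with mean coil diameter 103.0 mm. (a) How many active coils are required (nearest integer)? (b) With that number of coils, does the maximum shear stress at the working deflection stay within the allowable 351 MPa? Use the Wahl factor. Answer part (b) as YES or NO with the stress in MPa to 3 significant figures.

(a) 4 coils; (b) YES, τ_max = 261 MPa

N_a = Gd⁴/(8D³k) = (41.3×10³)(12.0⁴)/(8·103.0³·24) = 4.082 → N_a = 4
Actual rate k = Gd⁴/(8D³·4) = 24.491 N/mm
Working load F = kδ = 24.491·60 = 1469.5 N
C = 103.0/12.0 = 8.5833; K_W = (4C−1)/(4C−4)+0.615/C = 1.1706
τ_max = K_W·8FD/(πd³) = 1.1706·223.05 = 261.09 MPa
τ_max ≤ 351 MPa → acceptable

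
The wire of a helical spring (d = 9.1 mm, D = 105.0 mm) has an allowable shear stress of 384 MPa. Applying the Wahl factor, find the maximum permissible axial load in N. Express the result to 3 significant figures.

962 N

C = D/d = 105.0/9.1 = 11.5385
K_W = (4C−1)/(4C−4) + 0.615/C = 45.154/42.154 + 0.0533 = 1.1245
τ_max = K·8FD/(πd³) → F_max = τ_allow·πd³/(8DK)
F_max = 384·π·9.1³/(8·105.0·1.1245) = 9.0909e+05/944.55 = 962.45 N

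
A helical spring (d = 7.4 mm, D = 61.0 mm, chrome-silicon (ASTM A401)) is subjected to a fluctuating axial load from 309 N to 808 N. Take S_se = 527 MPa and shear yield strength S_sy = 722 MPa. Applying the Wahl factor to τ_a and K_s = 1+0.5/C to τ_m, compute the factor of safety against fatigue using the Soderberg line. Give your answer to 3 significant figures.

C = D/d = 61.0/7.4 = 8.2432; K_W = (4C−1)/(4C−4)+0.615/C = 1.1782; K_s = 1+0.5/C = 1.0607
F_a = (F_max−F_min)/2 = 249.5 N; F_m = (F_max+F_min)/2 = 558.5 N
τ_a = K_W·8F_aD/(πd³) = 1.1782 × 95.641 = 112.68 MPa
τ_m = K_s·8F_mD/(πd³) = 1.0607 × 214.09 = 227.08 MPa
Soderberg: 1/n_f = τ_a/S_se + τ_m/S_sy = 112.68/527 + 227.08/722 = 0.21381 + 0.31451 = 0.52832
n_f = 1/0.52832 = 1.893

1.89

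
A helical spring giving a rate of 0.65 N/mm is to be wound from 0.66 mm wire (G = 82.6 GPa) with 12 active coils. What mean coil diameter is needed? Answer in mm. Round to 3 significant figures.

D = (Gd⁴/(8N_a·k))^(1/3) = (82.6×10³·0.66⁴/(8·12·0.65))^(1/3)
  = (251.172)^(1/3) = 6.3094 mm

6.31 mm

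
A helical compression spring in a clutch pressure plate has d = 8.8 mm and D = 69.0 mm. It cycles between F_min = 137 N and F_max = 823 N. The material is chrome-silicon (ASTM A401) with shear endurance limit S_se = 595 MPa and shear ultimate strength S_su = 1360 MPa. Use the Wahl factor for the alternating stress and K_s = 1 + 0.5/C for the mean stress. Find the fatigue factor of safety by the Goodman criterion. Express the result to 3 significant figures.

C = D/d = 69.0/8.8 = 7.8409; K_W = (4C−1)/(4C−4)+0.615/C = 1.1881; K_s = 1+0.5/C = 1.0638
F_a = (F_max−F_min)/2 = 343 N; F_m = (F_max+F_min)/2 = 480 N
τ_a = K_W·8F_aD/(πd³) = 1.1881 × 88.437 = 105.07 MPa
τ_m = K_s·8F_mD/(πd³) = 1.0638 × 123.76 = 131.65 MPa
Goodman: 1/n_f = τ_a/S_se + τ_m/S_su = 105.07/595 + 131.65/1360 = 0.17659 + 0.09680 = 0.27339
n_f = 1/0.27339 = 3.658

3.66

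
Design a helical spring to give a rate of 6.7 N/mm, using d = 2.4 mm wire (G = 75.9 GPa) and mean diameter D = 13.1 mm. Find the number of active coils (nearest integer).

21

N_a = Gd⁴/(8D³k) = (75.9×10³ × 2.4⁴)/(8 × 13.1³ × 6.7)
    = 2.51818e+06 / 120498 = 20.9 → 21 coils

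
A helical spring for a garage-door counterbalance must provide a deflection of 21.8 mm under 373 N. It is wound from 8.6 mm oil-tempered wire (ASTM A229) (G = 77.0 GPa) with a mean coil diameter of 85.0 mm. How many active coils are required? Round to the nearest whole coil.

5

Required rate k = F/δ = 373/21.8 = 17.11 N/mm
N_a = Gd⁴/(8D³k) = (77.0×10³ × 8.6⁴)/(8 × 85.0³ × 17.11)
    = 4.21196e+08 / 8.40619e+07 = 5.011 → 5 coils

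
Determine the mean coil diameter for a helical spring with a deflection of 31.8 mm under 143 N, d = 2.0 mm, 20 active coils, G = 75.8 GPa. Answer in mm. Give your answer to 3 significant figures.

Required rate k = F/δ = 143/31.8 = 4.4969 N/mm
D = (Gd⁴/(8N_a·k))^(1/3) = (75.8×10³·2.0⁴/(8·20·4.4969))^(1/3)
  = (1685.62)^(1/3) = 11.9011 mm

11.9 mm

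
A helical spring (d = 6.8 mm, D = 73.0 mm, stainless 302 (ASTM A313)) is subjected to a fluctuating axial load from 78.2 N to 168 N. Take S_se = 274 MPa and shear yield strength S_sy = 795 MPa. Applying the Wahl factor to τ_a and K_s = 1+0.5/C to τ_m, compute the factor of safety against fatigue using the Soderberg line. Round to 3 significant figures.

C = D/d = 73.0/6.8 = 10.7353; K_W = (4C−1)/(4C−4)+0.615/C = 1.1343; K_s = 1+0.5/C = 1.0466
F_a = (F_max−F_min)/2 = 44.9 N; F_m = (F_max+F_min)/2 = 123.1 N
τ_a = K_W·8F_aD/(πd³) = 1.1343 × 26.545 = 30.111 MPa
τ_m = K_s·8F_mD/(πd³) = 1.0466 × 72.777 = 76.167 MPa
Soderberg: 1/n_f = τ_a/S_se + τ_m/S_sy = 30.111/274 + 76.167/795 = 0.10989 + 0.09581 = 0.2057
n_f = 1/0.2057 = 4.861

4.86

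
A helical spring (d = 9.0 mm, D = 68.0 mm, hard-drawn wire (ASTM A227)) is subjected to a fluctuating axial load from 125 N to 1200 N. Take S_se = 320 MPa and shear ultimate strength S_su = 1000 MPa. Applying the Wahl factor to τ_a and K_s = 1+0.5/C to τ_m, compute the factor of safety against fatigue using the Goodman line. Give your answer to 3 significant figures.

1.55

C = D/d = 68.0/9.0 = 7.5556; K_W = (4C−1)/(4C−4)+0.615/C = 1.1958; K_s = 1+0.5/C = 1.0662
F_a = (F_max−F_min)/2 = 537.5 N; F_m = (F_max+F_min)/2 = 662.5 N
τ_a = K_W·8F_aD/(πd³) = 1.1958 × 127.67 = 152.67 MPa
τ_m = K_s·8F_mD/(πd³) = 1.0662 × 157.36 = 167.78 MPa
Goodman: 1/n_f = τ_a/S_se + τ_m/S_su = 152.67/320 + 167.78/1000 = 0.47710 + 0.16778 = 0.64488
n_f = 1/0.64488 = 1.551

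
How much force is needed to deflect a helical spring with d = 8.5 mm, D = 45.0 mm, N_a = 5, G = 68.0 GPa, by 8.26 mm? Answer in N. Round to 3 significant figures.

804 N

k = Gd⁴/(8D³N_a) = (68.0×10³)(8.5⁴)/(8·45.0³·5) = 97.384 N/mm
F = k·δ = 97.384 × 8.26 = 804.39 N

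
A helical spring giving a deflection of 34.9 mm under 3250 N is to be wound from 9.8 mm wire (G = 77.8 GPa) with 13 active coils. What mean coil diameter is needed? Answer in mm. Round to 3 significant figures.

Required rate k = F/δ = 3250/34.9 = 93.123 N/mm
D = (Gd⁴/(8N_a·k))^(1/3) = (77.8×10³·9.8⁴/(8·13·93.123))^(1/3)
  = (74095.6)^(1/3) = 42.0014 mm

42.0 mm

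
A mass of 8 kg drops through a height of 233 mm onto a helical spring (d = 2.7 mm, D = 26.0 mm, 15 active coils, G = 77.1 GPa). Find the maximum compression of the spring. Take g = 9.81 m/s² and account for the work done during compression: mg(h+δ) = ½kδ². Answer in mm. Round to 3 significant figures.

183 mm

k = Gd⁴/(8D³N_a) = (77.1×10³)(2.7⁴)/(8·26.0³·15) = 1.9427 N/mm
W = mg = 8 × 9.81 = 78.48 N
½kδ² − Wδ − Wh = 0 → δ = (W + √(W² + 2kWh))/k
δ = (78.48 + √(6159.1 + 71048.2))/1.9427 = (78.48 + 277.86)/1.9427 = 183.43 mm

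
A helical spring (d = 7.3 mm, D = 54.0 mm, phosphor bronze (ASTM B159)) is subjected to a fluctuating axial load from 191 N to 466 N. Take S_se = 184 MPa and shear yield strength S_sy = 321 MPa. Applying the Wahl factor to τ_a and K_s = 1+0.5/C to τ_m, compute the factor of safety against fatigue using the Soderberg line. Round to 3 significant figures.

C = D/d = 54.0/7.3 = 7.3973; K_W = (4C−1)/(4C−4)+0.615/C = 1.2004; K_s = 1+0.5/C = 1.0676
F_a = (F_max−F_min)/2 = 137.5 N; F_m = (F_max+F_min)/2 = 328.5 N
τ_a = K_W·8F_aD/(πd³) = 1.2004 × 48.604 = 58.343 MPa
τ_m = K_s·8F_mD/(πd³) = 1.0676 × 116.12 = 123.97 MPa
Soderberg: 1/n_f = τ_a/S_se + τ_m/S_sy = 58.343/184 + 123.97/321 = 0.31708 + 0.38619 = 0.70327
n_f = 1/0.70327 = 1.422

1.42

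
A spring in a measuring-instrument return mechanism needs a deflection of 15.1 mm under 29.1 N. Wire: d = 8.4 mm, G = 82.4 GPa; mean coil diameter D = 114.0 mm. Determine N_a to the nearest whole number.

Required rate k = F/δ = 29.1/15.1 = 1.9272 N/mm
N_a = Gd⁴/(8D³k) = (82.4×10³ × 8.4⁴)/(8 × 114.0³ × 1.9272)
    = 4.10246e+08 / 2.28413e+07 = 17.96 → 18 coils

18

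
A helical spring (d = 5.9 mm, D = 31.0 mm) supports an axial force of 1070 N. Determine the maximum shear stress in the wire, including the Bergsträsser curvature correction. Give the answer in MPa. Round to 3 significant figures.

Spring index C = D/d = 31.0/5.9 = 5.2542
K_B = (4C+2)/(4C−3) = 23.017/18.017 = 1.2775
τ₀ = 8FD/(πd³) = 8·1070·31.0/(π·5.9³) = 265360/645.22 = 411.27 MPa
τ_max = K·τ₀ = 1.2775 × 411.27 = 525.41 MPa

525 MPa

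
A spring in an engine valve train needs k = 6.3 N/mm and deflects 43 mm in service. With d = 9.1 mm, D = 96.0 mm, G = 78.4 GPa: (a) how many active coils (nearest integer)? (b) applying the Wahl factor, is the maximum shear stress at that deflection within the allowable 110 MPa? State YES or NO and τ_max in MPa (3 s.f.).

N_a = Gd⁴/(8D³k) = (78.4×10³)(9.1⁴)/(8·96.0³·6.3) = 12.06 → N_a = 12
Actual rate k = Gd⁴/(8D³·12) = 6.3299 N/mm
Working load F = kδ = 6.3299·43 = 272.19 N
C = 96.0/9.1 = 10.5495; K_W = (4C−1)/(4C−4)+0.615/C = 1.1368
τ_max = K_W·8FD/(πd³) = 1.1368·88.298 = 100.38 MPa
τ_max ≤ 110 MPa → acceptable

(a) 12 coils; (b) YES, τ_max = 100 MPa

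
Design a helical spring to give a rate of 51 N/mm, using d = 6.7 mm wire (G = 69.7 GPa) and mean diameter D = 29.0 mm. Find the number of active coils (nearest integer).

N_a = Gd⁴/(8D³k) = (69.7×10³ × 6.7⁴)/(8 × 29.0³ × 51)
    = 1.40453e+08 / 9.95071e+06 = 14.11 → 14 coils

14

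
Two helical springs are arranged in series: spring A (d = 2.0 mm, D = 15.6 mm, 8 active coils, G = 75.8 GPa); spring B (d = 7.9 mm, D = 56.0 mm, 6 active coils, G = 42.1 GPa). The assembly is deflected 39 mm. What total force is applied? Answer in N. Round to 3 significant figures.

155 N

k_A = Gd⁴/(8D³N_a) = (75.8×10³)(2.0⁴)/(8·15.6³·8) = 4.9915 N/mm
k_B = Gd⁴/(8D³N_a) = (42.1×10³)(7.9⁴)/(8·56.0³·6) = 19.453 N/mm
Series: 1/k_eq = 1/4.9915 + 1/19.453 = 0.25174; k_eq = 3.9723 N/mm
F = k_eq·δ = 3.9723·39 = 154.92 N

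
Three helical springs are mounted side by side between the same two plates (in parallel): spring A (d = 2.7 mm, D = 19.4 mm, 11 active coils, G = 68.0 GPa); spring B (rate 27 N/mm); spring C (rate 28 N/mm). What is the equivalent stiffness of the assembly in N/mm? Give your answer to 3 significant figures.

60.6 N/mm

k_A = Gd⁴/(8D³N_a) = (68.0×10³)(2.7⁴)/(8·19.4³·11) = 5.6244 N/mm
Parallel: k_eq = 5.6244 + 27 + 28 = 60.624 N/mm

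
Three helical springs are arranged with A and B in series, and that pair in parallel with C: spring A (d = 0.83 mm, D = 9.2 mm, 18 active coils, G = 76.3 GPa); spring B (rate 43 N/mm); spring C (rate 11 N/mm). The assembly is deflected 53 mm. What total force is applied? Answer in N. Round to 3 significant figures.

600 N

k_A = Gd⁴/(8D³N_a) = (76.3×10³)(0.83⁴)/(8·9.2³·18) = 0.32293 N/mm
Springs A,B series: k_AB = 1/(1/0.32293+1/43) = 0.32052 N/mm; parallel with C: k_eq = 0.32052+11 = 11.321 N/mm
F = k_eq·δ = 11.321·53 = 599.99 N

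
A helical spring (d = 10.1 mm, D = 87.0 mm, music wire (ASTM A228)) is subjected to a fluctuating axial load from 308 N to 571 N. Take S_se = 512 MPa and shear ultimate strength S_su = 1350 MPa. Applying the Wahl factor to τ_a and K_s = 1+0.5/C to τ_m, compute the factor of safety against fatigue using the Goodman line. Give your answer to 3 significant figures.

C = D/d = 87.0/10.1 = 8.6139; K_W = (4C−1)/(4C−4)+0.615/C = 1.1699; K_s = 1+0.5/C = 1.0580
F_a = (F_max−F_min)/2 = 131.5 N; F_m = (F_max+F_min)/2 = 439.5 N
τ_a = K_W·8F_aD/(πd³) = 1.1699 × 28.276 = 33.08 MPa
τ_m = K_s·8F_mD/(πd³) = 1.0580 × 94.505 = 99.99 MPa
Goodman: 1/n_f = τ_a/S_se + τ_m/S_su = 33.08/512 + 99.99/1350 = 0.06461 + 0.07407 = 0.13868
n_f = 1/0.13868 = 7.211

7.21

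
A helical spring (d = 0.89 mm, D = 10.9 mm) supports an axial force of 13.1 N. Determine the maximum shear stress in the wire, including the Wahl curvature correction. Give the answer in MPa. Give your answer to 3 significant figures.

Spring index C = D/d = 10.9/0.89 = 12.2472
K_W = (4C−1)/(4C−4) + 0.615/C = 47.989/44.989 + 0.0502 = 1.1169
τ₀ = 8FD/(πd³) = 8·13.1·10.9/(π·0.89³) = 1142.32/2.2147 = 515.78 MPa
τ_max = K·τ₀ = 1.1169 × 515.78 = 576.08 MPa

576 MPa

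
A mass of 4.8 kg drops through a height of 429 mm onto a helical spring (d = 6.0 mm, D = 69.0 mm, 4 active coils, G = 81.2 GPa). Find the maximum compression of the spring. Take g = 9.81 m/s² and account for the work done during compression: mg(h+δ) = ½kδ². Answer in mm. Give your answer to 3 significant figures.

68.4 mm

k = Gd⁴/(8D³N_a) = (81.2×10³)(6.0⁴)/(8·69.0³·4) = 10.011 N/mm
W = mg = 4.8 × 9.81 = 47.088 N
½kδ² − Wδ − Wh = 0 → δ = (W + √(W² + 2kWh))/k
δ = (47.088 + √(2217.3 + 404447))/10.011 = (47.088 + 637.7)/10.011 = 68.406 mm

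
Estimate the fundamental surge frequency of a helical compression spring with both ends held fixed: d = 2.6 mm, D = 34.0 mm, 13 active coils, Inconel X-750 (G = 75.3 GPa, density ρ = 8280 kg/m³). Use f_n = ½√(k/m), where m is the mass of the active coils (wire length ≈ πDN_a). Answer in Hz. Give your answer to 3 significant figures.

58.7 Hz

k = Gd⁴/(8D³N_a) = (75.3×10³)(2.6⁴)/(8·34.0³·13) = 0.84182 N/mm = 841.82 N/m
Wire length L = πDN_a = π·34.0·13 = 1388.6 mm
m = ρ·(πd²/4)·L = 8280 × 5.3093×10⁻⁶ m² × 1.3886 m = 0.061043 kg
f_n = ½√(k/m) = 0.5·√(841.82/0.061043) = 0.5·√(13790) = 58.716 Hz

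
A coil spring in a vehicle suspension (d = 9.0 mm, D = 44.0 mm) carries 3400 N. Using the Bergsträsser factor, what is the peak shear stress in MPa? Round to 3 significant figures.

680 MPa

Spring index C = D/d = 44.0/9.0 = 4.8889
K_B = (4C+2)/(4C−3) = 21.556/16.556 = 1.3020
τ₀ = 8FD/(πd³) = 8·3400·44.0/(π·9.0³) = 1.1968e+06/2290.2 = 522.57 MPa
τ_max = K·τ₀ = 1.3020 × 522.57 = 680.39 MPa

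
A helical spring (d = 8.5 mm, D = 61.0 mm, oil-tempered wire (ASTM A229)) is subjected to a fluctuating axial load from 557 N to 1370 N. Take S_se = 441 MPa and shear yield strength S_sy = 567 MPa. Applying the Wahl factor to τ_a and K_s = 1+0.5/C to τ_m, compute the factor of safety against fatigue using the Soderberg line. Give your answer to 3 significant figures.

C = D/d = 61.0/8.5 = 7.1765; K_W = (4C−1)/(4C−4)+0.615/C = 1.2071; K_s = 1+0.5/C = 1.0697
F_a = (F_max−F_min)/2 = 406.5 N; F_m = (F_max+F_min)/2 = 963.5 N
τ_a = K_W·8F_aD/(πd³) = 1.2071 × 102.82 = 124.12 MPa
τ_m = K_s·8F_mD/(πd³) = 1.0697 × 243.71 = 260.68 MPa
Soderberg: 1/n_f = τ_a/S_se + τ_m/S_sy = 124.12/441 + 260.68/567 = 0.28144 + 0.45976 = 0.7412
n_f = 1/0.7412 = 1.349

1.35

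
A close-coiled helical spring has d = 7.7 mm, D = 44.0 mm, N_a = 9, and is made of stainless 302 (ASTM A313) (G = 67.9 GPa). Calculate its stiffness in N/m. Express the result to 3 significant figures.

k = Gd⁴/(8D³N_a) = (67.9×10³ × 7.7⁴) / (8 × 44.0³ × 9)
  = 2.38689e+08 / 6.13325e+06 = 38.917 N/mm = 38917 N/m

38900 N/m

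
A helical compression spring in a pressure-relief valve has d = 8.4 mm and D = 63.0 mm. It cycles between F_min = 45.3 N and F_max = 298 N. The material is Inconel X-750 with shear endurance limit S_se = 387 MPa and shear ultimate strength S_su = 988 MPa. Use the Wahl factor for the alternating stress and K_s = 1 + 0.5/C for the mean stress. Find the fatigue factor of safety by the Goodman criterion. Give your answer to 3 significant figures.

6.41

C = D/d = 63.0/8.4 = 7.5000; K_W = (4C−1)/(4C−4)+0.615/C = 1.1974; K_s = 1+0.5/C = 1.0667
F_a = (F_max−F_min)/2 = 126.35 N; F_m = (F_max+F_min)/2 = 171.65 N
τ_a = K_W·8F_aD/(πd³) = 1.1974 × 34.199 = 40.95 MPa
τ_m = K_s·8F_mD/(πd³) = 1.0667 × 46.461 = 49.558 MPa
Goodman: 1/n_f = τ_a/S_se + τ_m/S_su = 40.95/387 + 49.558/988 = 0.10581 + 0.05016 = 0.15597
n_f = 1/0.15597 = 6.411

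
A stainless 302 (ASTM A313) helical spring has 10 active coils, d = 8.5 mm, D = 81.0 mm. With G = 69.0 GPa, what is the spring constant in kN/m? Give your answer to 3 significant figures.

8.47 kN/m

k = Gd⁴/(8D³N_a) = (69.0×10³ × 8.5⁴) / (8 × 81.0³ × 10)
  = 3.60184e+08 / 4.25153e+07 = 8.4719 N/mm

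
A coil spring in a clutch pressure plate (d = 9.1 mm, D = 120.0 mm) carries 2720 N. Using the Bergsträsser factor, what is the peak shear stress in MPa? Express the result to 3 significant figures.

Spring index C = D/d = 120.0/9.1 = 13.1868
K_B = (4C+2)/(4C−3) = 54.747/49.747 = 1.1005
τ₀ = 8FD/(πd³) = 8·2720·120.0/(π·9.1³) = 2.6112e+06/2367.4 = 1103 MPa
τ_max = K·τ₀ = 1.1005 × 1103 = 1213.8 MPa

1210 MPa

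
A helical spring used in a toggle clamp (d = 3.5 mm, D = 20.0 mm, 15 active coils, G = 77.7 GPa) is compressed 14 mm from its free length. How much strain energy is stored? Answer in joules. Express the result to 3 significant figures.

k = Gd⁴/(8D³N_a) = (77.7×10³)(3.5⁴)/(8·20.0³·15) = 12.146 N/mm
U = ½kδ² = 0.5 × 12.146 × 14² = 1190.3 N·mm = 1.1903 J

1.19 J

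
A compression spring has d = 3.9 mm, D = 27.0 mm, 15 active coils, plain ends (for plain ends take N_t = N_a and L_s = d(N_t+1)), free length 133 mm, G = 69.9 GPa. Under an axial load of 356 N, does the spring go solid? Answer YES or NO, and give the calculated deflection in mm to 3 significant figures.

k = Gd⁴/(8D³N_a) = (69.9×10³)(3.9⁴)/(8·27.0³·15) = 6.8464 N/mm
N_t = 15; L_s = 3.9·16 = 62.4 mm; δ_solid = L₀ − L_s = 133 − 62.4 = 70.6 mm
δ = F/k = 356/6.8464 = 51.998 mm
δ < δ_solid → spring does not go solid

NO, δ = 52.0 mm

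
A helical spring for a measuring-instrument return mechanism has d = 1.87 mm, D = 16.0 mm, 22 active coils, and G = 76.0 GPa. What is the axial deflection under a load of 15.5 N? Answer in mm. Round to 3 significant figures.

k = Gd⁴/(8D³N_a) = (76.0×10³)(1.87⁴)/(8·16.0³·22) = 1.2892 N/mm
δ = F/k = 15.5 / 1.2892 = 12.023 mm

12.0 mm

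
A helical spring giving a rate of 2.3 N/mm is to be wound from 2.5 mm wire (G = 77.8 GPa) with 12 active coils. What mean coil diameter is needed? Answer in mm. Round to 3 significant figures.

24.0 mm

D = (Gd⁴/(8N_a·k))^(1/3) = (77.8×10³·2.5⁴/(8·12·2.3))^(1/3)
  = (13763.9)^(1/3) = 23.9652 mm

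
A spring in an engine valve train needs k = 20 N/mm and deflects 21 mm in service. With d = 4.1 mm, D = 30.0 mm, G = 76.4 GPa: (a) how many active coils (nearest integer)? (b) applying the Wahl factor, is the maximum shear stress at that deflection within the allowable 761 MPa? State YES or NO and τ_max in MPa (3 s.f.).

N_a = Gd⁴/(8D³k) = (76.4×10³)(4.1⁴)/(8·30.0³·20) = 4.997 → N_a = 5
Actual rate k = Gd⁴/(8D³·5) = 19.99 N/mm
Working load F = kδ = 19.99·21 = 419.78 N
C = 30.0/4.1 = 7.3171; K_W = (4C−1)/(4C−4)+0.615/C = 1.2028
τ_max = K_W·8FD/(πd³) = 1.2028·465.3 = 559.65 MPa
τ_max ≤ 761 MPa → acceptable

(a) 5 coils; (b) YES, τ_max = 560 MPa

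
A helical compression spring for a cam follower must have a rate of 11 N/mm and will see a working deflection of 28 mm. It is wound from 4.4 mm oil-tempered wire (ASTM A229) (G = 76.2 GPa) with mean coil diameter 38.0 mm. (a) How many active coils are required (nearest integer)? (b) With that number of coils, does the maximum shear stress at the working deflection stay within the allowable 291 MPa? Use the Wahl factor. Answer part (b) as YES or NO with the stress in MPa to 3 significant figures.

N_a = Gd⁴/(8D³k) = (76.2×10³)(4.4⁴)/(8·38.0³·11) = 5.915 → N_a = 6
Actual rate k = Gd⁴/(8D³·6) = 10.844 N/mm
Working load F = kδ = 10.844·28 = 303.62 N
C = 38.0/4.4 = 8.6364; K_W = (4C−1)/(4C−4)+0.615/C = 1.1694
τ_max = K_W·8FD/(πd³) = 1.1694·344.9 = 403.34 MPa
τ_max > 291 MPa → exceeds allowable

(a) 6 coils; (b) NO, τ_max = 403 MPa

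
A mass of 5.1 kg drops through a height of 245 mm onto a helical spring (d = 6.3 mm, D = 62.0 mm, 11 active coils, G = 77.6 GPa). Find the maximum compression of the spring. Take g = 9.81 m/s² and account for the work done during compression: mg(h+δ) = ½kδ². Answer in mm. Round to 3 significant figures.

74.0 mm

k = Gd⁴/(8D³N_a) = (77.6×10³)(6.3⁴)/(8·62.0³·11) = 5.8286 N/mm
W = mg = 5.1 × 9.81 = 50.031 N
½kδ² − Wδ − Wh = 0 → δ = (W + √(W² + 2kWh))/k
δ = (50.031 + √(2503.1 + 142890))/5.8286 = (50.031 + 381.3)/5.8286 = 74.003 mm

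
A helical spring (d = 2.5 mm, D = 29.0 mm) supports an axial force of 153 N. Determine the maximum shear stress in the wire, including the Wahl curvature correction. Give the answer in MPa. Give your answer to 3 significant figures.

Spring index C = D/d = 29.0/2.5 = 11.6000
K_W = (4C−1)/(4C−4) + 0.615/C = 45.400/42.400 + 0.0530 = 1.1238
τ₀ = 8FD/(πd³) = 8·153·29.0/(π·2.5³) = 35496/49.087 = 723.12 MPa
τ_max = K·τ₀ = 1.1238 × 723.12 = 812.62 MPa

813 MPa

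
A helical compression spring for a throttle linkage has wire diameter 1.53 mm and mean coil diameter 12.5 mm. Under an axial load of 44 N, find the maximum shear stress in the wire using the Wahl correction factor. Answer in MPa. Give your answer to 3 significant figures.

461 MPa

Spring index C = D/d = 12.5/1.53 = 8.1699
K_W = (4C−1)/(4C−4) + 0.615/C = 31.680/28.680 + 0.0753 = 1.1799
τ₀ = 8FD/(πd³) = 8·44·12.5/(π·1.53³) = 4400/11.252 = 391.05 MPa
τ_max = K·τ₀ = 1.1799 × 391.05 = 461.39 MPa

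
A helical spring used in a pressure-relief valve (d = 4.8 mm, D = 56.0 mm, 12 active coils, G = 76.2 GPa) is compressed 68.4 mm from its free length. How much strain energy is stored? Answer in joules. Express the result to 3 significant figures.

k = Gd⁴/(8D³N_a) = (76.2×10³)(4.8⁴)/(8·56.0³·12) = 2.3993 N/mm
U = ½kδ² = 0.5 × 2.3993 × 68.4² = 5612.6 N·mm = 5.6126 J

5.61 J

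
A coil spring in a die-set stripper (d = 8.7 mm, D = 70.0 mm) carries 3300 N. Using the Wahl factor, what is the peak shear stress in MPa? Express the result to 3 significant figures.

Spring index C = D/d = 70.0/8.7 = 8.0460
K_W = (4C−1)/(4C−4) + 0.615/C = 31.184/28.184 + 0.0764 = 1.1829
τ₀ = 8FD/(πd³) = 8·3300·70.0/(π·8.7³) = 1.848e+06/2068.7 = 893.29 MPa
τ_max = K·τ₀ = 1.1829 × 893.29 = 1056.7 MPa

1060 MPa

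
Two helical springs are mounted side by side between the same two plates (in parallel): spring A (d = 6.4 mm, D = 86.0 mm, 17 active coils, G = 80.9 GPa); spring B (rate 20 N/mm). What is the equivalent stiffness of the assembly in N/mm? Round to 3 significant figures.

21.6 N/mm

k_A = Gd⁴/(8D³N_a) = (80.9×10³)(6.4⁴)/(8·86.0³·17) = 1.569 N/mm
Parallel: k_eq = 1.569 + 20 = 21.569 N/mm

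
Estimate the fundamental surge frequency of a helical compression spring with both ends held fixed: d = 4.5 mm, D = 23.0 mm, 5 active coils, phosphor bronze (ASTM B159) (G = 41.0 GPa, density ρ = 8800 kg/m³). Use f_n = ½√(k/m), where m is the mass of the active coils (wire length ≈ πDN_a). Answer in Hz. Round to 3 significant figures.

413 Hz

k = Gd⁴/(8D³N_a) = (41.0×10³)(4.5⁴)/(8·23.0³·5) = 34.545 N/mm = 34545 N/m
Wire length L = πDN_a = π·23.0·5 = 361.28 mm
m = ρ·(πd²/4)·L = 8800 × 15.904×10⁻⁶ m² × 0.36128 m = 0.050564 kg
f_n = ½√(k/m) = 0.5·√(34545/0.050564) = 0.5·√(6.832e+05) = 413.28 Hz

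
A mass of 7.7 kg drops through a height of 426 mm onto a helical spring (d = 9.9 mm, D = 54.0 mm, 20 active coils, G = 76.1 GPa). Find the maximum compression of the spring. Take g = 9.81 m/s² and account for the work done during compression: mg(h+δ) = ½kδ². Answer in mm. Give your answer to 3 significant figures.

k = Gd⁴/(8D³N_a) = (76.1×10³)(9.9⁴)/(8·54.0³·20) = 29.015 N/mm
W = mg = 7.7 × 9.81 = 75.537 N
½kδ² − Wδ − Wh = 0 → δ = (W + √(W² + 2kWh))/k
δ = (75.537 + √(5705.8 + 1.86734e+06))/29.015 = (75.537 + 1368.6)/29.015 = 49.772 mm

49.8 mm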